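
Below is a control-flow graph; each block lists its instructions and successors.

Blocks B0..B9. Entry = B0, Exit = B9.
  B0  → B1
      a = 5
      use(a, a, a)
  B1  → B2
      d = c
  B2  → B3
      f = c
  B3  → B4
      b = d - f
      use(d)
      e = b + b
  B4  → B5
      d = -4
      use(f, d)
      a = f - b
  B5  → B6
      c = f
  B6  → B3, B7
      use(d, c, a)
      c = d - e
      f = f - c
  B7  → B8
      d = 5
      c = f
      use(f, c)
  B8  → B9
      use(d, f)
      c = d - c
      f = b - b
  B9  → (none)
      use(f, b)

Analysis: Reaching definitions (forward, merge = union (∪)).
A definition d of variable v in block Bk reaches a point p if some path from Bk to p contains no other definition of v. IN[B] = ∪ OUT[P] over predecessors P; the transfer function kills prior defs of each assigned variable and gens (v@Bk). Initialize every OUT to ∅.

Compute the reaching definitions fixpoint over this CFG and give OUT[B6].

Answer: {a@B4, b@B3, c@B6, d@B4, e@B3, f@B6}

Trace:
Per-block solution:
  B0: | IN={} | OUT={a@B0}
  B1: | IN={a@B0} | OUT={a@B0, d@B1}
  B2: | IN={a@B0, d@B1} | OUT={a@B0, d@B1, f@B2}
  B3: | IN={a@B0, a@B4, b@B3, c@B6, d@B1, d@B4, e@B3, f@B2, f@B6} | OUT={a@B0, a@B4, b@B3, c@B6, d@B1, d@B4, e@B3, f@B2, f@B6}
  B4: | IN={a@B0, a@B4, b@B3, c@B6, d@B1, d@B4, e@B3, f@B2, f@B6} | OUT={a@B4, b@B3, c@B6, d@B4, e@B3, f@B2, f@B6}
  B5: | IN={a@B4, b@B3, c@B6, d@B4, e@B3, f@B2, f@B6} | OUT={a@B4, b@B3, c@B5, d@B4, e@B3, f@B2, f@B6}
  B6: | IN={a@B4, b@B3, c@B5, d@B4, e@B3, f@B2, f@B6} | OUT={a@B4, b@B3, c@B6, d@B4, e@B3, f@B6}
  B7: | IN={a@B4, b@B3, c@B6, d@B4, e@B3, f@B6} | OUT={a@B4, b@B3, c@B7, d@B7, e@B3, f@B6}
  B8: | IN={a@B4, b@B3, c@B7, d@B7, e@B3, f@B6} | OUT={a@B4, b@B3, c@B8, d@B7, e@B3, f@B8}
  B9: | IN={a@B4, b@B3, c@B8, d@B7, e@B3, f@B8} | OUT={a@B4, b@B3, c@B8, d@B7, e@B3, f@B8}

Merge at B6: IN[B6] = OUT[B5] = {a@B4, b@B3, c@B5, d@B4, e@B3, f@B2, f@B6}
Applying B6's transfer function to that IN value gives OUT[B6] (row B6 above).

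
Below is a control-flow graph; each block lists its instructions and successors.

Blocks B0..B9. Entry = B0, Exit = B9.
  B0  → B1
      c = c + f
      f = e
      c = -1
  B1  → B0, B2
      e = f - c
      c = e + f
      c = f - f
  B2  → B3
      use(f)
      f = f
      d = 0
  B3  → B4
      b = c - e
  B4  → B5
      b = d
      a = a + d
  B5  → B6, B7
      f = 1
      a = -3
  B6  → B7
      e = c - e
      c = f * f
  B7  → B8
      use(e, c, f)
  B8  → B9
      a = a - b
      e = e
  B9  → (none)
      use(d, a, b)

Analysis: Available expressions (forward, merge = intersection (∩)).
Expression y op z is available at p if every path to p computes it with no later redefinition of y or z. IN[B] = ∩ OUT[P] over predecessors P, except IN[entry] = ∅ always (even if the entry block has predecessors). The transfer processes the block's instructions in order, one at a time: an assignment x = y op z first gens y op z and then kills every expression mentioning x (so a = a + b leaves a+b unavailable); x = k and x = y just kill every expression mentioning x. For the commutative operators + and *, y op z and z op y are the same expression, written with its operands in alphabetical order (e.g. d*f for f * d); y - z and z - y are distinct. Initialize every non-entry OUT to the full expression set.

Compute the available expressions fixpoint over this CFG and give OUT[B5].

Converged values:
  B0:  IN={}  OUT={}
  B1:  IN={}  OUT={e+f, f-f}
  B2:  IN={e+f, f-f}  OUT={}
  B3:  IN={}  OUT={c-e}
  B4:  IN={c-e}  OUT={c-e}
  B5:  IN={c-e}  OUT={c-e}
  B6:  IN={c-e}  OUT={f*f}
  B7:  IN={}  OUT={}
  B8:  IN={}  OUT={}
  B9:  IN={}  OUT={}

Merge at B5: IN[B5] = OUT[B4] = {c-e}
Applying B5's transfer function to that IN value gives OUT[B5] (row B5 above).

Answer: {c-e}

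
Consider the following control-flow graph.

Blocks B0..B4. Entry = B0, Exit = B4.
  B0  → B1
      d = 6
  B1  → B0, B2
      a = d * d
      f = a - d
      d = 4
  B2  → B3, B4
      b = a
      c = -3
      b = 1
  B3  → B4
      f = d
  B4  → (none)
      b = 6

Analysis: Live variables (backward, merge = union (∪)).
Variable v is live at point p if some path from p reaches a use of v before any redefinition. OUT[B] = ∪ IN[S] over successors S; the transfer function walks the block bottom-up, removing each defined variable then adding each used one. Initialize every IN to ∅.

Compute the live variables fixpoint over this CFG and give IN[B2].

Answer: {a, d}

Working:
Fixpoint table:
  B0: | IN={} | OUT={d}
  B1: | IN={d} | OUT={a, d}
  B2: | IN={a, d} | OUT={d}
  B3: | IN={d} | OUT={}
  B4: | IN={} | OUT={}

Merge at B2: OUT[B2] = IN[B3] ⊔ IN[B4] = {d}
Applying B2's transfer function to that OUT value gives IN[B2] (row B2 above).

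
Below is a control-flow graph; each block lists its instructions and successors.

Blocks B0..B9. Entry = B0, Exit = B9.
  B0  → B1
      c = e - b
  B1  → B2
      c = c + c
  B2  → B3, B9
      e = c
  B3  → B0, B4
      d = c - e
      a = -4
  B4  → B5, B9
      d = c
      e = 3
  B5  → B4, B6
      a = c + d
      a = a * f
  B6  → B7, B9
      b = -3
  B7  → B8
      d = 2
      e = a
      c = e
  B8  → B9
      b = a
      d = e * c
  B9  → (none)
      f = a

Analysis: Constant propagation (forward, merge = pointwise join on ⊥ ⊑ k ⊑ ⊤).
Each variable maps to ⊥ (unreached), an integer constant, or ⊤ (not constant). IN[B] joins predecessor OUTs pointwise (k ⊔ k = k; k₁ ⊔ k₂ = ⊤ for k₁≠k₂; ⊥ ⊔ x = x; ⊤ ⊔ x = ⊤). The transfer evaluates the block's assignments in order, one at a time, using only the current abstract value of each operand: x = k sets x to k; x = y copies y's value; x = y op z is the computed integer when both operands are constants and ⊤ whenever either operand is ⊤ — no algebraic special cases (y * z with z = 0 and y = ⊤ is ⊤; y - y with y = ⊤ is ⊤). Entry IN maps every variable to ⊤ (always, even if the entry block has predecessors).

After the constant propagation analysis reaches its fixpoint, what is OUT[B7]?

Fixpoint table:
  B0:  IN=(all ⊤)  OUT=(all ⊤)
  B1:  IN=(all ⊤)  OUT=(all ⊤)
  B2:  IN=(all ⊤)  OUT=(all ⊤)
  B3:  IN=(all ⊤)  OUT={a:-4; rest ⊤}
  B4:  IN=(all ⊤)  OUT={e:3; rest ⊤}
  B5:  IN={e:3; rest ⊤}  OUT={e:3; rest ⊤}
  B6:  IN={e:3; rest ⊤}  OUT={b:-3, e:3; rest ⊤}
  B7:  IN={b:-3, e:3; rest ⊤}  OUT={b:-3, d:2; rest ⊤}
  B8:  IN={b:-3, d:2; rest ⊤}  OUT=(all ⊤)
  B9:  IN=(all ⊤)  OUT=(all ⊤)

Merge at B7: IN[B7] = OUT[B6] = {a: ⊤, b: -3, c: ⊤, d: ⊤, e: 3, f: ⊤}
Applying B7's transfer function to that IN value gives OUT[B7] (row B7 above).

Answer: {a: ⊤, b: -3, c: ⊤, d: 2, e: ⊤, f: ⊤}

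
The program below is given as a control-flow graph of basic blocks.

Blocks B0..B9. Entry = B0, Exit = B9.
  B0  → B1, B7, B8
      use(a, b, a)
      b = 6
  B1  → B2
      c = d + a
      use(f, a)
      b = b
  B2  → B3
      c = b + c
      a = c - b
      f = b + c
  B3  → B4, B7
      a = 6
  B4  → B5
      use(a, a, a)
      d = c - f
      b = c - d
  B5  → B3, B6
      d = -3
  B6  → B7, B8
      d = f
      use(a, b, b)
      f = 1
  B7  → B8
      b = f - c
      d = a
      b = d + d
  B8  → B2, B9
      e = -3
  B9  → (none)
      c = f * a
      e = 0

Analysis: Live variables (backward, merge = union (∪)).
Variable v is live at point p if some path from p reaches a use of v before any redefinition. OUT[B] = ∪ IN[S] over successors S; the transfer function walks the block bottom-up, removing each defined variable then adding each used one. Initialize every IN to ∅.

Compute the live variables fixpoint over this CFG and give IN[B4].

Answer: {a, c, f}

Derivation:
Fixpoint table:
  B0: | IN={a, b, c, d, f} | OUT={a, b, c, d, f}
  B1: | IN={a, b, d, f} | OUT={b, c}
  B2: | IN={b, c} | OUT={c, f}
  B3: | IN={c, f} | OUT={a, c, f}
  B4: | IN={a, c, f} | OUT={a, b, c, f}
  B5: | IN={a, b, c, f} | OUT={a, b, c, f}
  B6: | IN={a, b, c, f} | OUT={a, b, c, f}
  B7: | IN={a, c, f} | OUT={a, b, c, f}
  B8: | IN={a, b, c, f} | OUT={a, b, c, f}
  B9: | IN={a, f} | OUT={}

Merge at B4: OUT[B4] = IN[B5] = {a, b, c, f}
Applying B4's transfer function to that OUT value gives IN[B4] (row B4 above).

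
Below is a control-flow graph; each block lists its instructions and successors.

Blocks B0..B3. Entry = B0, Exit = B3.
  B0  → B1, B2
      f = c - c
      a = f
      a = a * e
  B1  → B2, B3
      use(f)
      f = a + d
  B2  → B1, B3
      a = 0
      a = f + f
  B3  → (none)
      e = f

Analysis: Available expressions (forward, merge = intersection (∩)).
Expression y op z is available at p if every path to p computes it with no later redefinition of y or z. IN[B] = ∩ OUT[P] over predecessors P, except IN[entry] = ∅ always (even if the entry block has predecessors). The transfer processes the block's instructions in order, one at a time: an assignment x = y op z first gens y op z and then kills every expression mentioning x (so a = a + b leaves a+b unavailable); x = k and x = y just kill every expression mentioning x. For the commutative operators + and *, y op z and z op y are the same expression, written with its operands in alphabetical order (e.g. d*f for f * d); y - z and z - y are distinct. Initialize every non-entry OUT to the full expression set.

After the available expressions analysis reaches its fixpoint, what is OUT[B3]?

Answer: {c-c}

Trace:
Fixpoint table:
  B0: | IN={} | OUT={c-c}
  B1: | IN={c-c} | OUT={a+d, c-c}
  B2: | IN={c-c} | OUT={c-c, f+f}
  B3: | IN={c-c} | OUT={c-c}

Merge at B3: IN[B3] = OUT[B1] ∩ OUT[B2] = {c-c}
Applying B3's transfer function to that IN value gives OUT[B3] (row B3 above).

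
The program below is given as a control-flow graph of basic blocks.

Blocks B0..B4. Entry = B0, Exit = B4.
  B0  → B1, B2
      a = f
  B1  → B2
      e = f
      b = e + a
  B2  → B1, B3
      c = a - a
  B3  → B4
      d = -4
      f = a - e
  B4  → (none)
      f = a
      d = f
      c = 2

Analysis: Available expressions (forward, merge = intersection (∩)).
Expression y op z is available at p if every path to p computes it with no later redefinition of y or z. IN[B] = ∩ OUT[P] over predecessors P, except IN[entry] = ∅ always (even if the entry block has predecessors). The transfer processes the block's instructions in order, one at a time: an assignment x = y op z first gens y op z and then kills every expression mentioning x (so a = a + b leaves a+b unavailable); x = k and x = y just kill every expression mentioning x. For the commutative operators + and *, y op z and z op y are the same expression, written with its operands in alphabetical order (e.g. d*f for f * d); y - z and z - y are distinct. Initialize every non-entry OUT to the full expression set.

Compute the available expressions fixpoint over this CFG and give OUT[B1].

Converged values:
  B0:  IN={}  OUT={}
  B1:  IN={}  OUT={a+e}
  B2:  IN={}  OUT={a-a}
  B3:  IN={a-a}  OUT={a-a, a-e}
  B4:  IN={a-a, a-e}  OUT={a-a, a-e}

Merge at B1: IN[B1] = OUT[B0] ∩ OUT[B2] = {}
Applying B1's transfer function to that IN value gives OUT[B1] (row B1 above).

Answer: {a+e}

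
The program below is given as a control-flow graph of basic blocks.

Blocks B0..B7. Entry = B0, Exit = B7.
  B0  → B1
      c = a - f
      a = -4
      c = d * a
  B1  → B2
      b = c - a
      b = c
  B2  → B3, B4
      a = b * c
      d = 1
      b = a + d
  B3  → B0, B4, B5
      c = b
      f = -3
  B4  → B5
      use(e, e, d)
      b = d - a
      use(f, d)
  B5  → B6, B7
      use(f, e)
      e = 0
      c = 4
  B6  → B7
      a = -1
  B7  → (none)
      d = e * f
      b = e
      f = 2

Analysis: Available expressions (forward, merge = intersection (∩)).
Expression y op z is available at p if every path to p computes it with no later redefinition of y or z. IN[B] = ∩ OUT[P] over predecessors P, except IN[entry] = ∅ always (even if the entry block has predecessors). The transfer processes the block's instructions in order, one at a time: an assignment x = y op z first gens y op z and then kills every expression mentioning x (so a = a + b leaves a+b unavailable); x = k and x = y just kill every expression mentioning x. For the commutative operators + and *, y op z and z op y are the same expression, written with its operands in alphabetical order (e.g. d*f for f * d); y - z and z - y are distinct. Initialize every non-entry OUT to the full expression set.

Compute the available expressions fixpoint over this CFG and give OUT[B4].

Answer: {a+d, d-a}

Working:
Fixpoint table:
  B0:   IN={}   OUT={a*d}
  B1:   IN={a*d}   OUT={a*d, c-a}
  B2:   IN={a*d, c-a}   OUT={a+d}
  B3:   IN={a+d}   OUT={a+d}
  B4:   IN={a+d}   OUT={a+d, d-a}
  B5:   IN={a+d}   OUT={a+d}
  B6:   IN={a+d}   OUT={}
  B7:   IN={}   OUT={}

Merge at B4: IN[B4] = OUT[B2] ∩ OUT[B3] = {a+d}
Applying B4's transfer function to that IN value gives OUT[B4] (row B4 above).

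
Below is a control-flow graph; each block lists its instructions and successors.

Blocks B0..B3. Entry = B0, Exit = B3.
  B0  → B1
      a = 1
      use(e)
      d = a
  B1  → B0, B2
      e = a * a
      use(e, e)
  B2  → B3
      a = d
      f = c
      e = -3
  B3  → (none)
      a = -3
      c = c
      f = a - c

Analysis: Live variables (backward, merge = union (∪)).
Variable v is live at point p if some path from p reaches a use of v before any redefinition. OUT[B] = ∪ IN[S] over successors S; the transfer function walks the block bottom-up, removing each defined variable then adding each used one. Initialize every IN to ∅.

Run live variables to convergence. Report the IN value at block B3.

Answer: {c}

Derivation:
Fixpoint table:
  B0: | IN={c, e} | OUT={a, c, d}
  B1: | IN={a, c, d} | OUT={c, d, e}
  B2: | IN={c, d} | OUT={c}
  B3: | IN={c} | OUT={}

B3 is the boundary node: OUT[B3] = {}
Applying B3's transfer function to that OUT value gives IN[B3] (row B3 above).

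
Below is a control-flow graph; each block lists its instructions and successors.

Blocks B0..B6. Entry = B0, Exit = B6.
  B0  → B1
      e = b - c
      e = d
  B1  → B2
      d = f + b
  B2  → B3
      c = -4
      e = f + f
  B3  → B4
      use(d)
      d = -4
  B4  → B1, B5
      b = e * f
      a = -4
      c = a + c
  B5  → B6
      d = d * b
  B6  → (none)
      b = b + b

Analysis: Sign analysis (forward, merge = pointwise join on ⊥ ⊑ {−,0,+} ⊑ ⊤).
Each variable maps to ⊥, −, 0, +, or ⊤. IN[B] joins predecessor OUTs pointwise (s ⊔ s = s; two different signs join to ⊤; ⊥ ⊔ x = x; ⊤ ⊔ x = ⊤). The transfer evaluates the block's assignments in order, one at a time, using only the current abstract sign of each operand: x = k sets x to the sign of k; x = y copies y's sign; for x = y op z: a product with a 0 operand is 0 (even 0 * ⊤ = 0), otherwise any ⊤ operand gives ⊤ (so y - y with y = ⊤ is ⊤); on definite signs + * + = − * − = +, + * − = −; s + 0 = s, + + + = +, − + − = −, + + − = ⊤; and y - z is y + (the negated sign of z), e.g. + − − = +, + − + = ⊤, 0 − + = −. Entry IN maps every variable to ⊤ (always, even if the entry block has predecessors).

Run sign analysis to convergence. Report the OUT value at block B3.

Converged values:
  B0: | IN=(all ⊤) | OUT=(all ⊤)
  B1: | IN=(all ⊤) | OUT=(all ⊤)
  B2: | IN=(all ⊤) | OUT={c:-; rest ⊤}
  B3: | IN={c:-; rest ⊤} | OUT={c:-, d:-; rest ⊤}
  B4: | IN={c:-, d:-; rest ⊤} | OUT={a:-, c:-, d:-; rest ⊤}
  B5: | IN={a:-, c:-, d:-; rest ⊤} | OUT={a:-, c:-; rest ⊤}
  B6: | IN={a:-, c:-; rest ⊤} | OUT={a:-, c:-; rest ⊤}

Merge at B3: IN[B3] = OUT[B2] = {a: ⊤, b: ⊤, c: -, d: ⊤, e: ⊤, f: ⊤}
Applying B3's transfer function to that IN value gives OUT[B3] (row B3 above).

Answer: {a: ⊤, b: ⊤, c: -, d: -, e: ⊤, f: ⊤}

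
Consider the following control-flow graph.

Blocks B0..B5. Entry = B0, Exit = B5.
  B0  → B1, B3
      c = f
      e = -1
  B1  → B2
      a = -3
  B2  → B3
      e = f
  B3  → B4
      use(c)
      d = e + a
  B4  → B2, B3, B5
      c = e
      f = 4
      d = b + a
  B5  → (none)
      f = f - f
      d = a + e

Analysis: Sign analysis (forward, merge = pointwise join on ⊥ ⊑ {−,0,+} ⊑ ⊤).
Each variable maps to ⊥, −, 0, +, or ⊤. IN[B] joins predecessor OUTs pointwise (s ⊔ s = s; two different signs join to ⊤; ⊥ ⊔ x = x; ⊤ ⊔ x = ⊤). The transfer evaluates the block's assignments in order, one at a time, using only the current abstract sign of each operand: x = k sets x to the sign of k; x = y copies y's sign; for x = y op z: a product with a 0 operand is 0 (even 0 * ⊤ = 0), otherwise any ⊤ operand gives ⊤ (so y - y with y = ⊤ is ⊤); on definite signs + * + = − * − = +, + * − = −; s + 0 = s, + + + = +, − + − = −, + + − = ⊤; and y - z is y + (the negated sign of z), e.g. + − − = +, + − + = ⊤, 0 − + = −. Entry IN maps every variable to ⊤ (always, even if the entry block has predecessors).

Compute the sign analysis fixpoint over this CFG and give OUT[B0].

Answer: {a: ⊤, b: ⊤, c: ⊤, d: ⊤, e: -, f: ⊤}

Derivation:
Per-block solution:
  B0:   IN=(all ⊤)   OUT={e:-; rest ⊤}
  B1:   IN={e:-; rest ⊤}   OUT={a:-, e:-; rest ⊤}
  B2:   IN=(all ⊤)   OUT=(all ⊤)
  B3:   IN=(all ⊤)   OUT=(all ⊤)
  B4:   IN=(all ⊤)   OUT={f:+; rest ⊤}
  B5:   IN={f:+; rest ⊤}   OUT=(all ⊤)

B0 is the boundary node: IN[B0] = {a: ⊤, b: ⊤, c: ⊤, d: ⊤, e: ⊤, f: ⊤}
Applying B0's transfer function to that IN value gives OUT[B0] (row B0 above).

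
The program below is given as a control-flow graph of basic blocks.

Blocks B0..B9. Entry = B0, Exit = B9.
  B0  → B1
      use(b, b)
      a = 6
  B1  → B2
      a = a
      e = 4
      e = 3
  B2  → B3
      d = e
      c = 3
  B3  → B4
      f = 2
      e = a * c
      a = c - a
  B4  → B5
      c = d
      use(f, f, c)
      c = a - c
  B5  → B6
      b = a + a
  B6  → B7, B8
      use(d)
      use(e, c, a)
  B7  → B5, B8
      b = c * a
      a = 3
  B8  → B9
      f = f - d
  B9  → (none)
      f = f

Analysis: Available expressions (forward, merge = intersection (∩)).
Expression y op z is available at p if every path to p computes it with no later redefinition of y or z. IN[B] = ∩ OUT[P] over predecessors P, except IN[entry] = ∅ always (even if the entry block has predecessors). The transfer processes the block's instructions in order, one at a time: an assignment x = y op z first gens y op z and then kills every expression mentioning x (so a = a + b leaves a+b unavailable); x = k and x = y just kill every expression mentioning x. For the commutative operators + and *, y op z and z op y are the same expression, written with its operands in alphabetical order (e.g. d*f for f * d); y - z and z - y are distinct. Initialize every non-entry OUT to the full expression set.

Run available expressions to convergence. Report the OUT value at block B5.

Per-block solution:
  B0:  IN={}  OUT={}
  B1:  IN={}  OUT={}
  B2:  IN={}  OUT={}
  B3:  IN={}  OUT={}
  B4:  IN={}  OUT={}
  B5:  IN={}  OUT={a+a}
  B6:  IN={a+a}  OUT={a+a}
  B7:  IN={a+a}  OUT={}
  B8:  IN={}  OUT={}
  B9:  IN={}  OUT={}

Merge at B5: IN[B5] = OUT[B4] ∩ OUT[B7] = {}
Applying B5's transfer function to that IN value gives OUT[B5] (row B5 above).

Answer: {a+a}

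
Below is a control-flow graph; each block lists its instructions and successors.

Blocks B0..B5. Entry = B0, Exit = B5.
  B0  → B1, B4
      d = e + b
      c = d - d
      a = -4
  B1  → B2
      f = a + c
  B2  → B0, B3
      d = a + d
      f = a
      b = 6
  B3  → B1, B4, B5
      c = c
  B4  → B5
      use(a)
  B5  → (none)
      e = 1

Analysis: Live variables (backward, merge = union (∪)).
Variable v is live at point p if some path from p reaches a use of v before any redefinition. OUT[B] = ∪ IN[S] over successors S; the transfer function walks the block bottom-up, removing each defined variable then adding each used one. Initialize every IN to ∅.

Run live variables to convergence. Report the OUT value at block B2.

Answer: {a, b, c, d, e}

Trace:
Converged values:
  B0: | IN={b, e} | OUT={a, c, d, e}
  B1: | IN={a, c, d, e} | OUT={a, c, d, e}
  B2: | IN={a, c, d, e} | OUT={a, b, c, d, e}
  B3: | IN={a, c, d, e} | OUT={a, c, d, e}
  B4: | IN={a} | OUT={}
  B5: | IN={} | OUT={}

Merge at B2: OUT[B2] = IN[B0] ⊔ IN[B3] = {a, b, c, d, e}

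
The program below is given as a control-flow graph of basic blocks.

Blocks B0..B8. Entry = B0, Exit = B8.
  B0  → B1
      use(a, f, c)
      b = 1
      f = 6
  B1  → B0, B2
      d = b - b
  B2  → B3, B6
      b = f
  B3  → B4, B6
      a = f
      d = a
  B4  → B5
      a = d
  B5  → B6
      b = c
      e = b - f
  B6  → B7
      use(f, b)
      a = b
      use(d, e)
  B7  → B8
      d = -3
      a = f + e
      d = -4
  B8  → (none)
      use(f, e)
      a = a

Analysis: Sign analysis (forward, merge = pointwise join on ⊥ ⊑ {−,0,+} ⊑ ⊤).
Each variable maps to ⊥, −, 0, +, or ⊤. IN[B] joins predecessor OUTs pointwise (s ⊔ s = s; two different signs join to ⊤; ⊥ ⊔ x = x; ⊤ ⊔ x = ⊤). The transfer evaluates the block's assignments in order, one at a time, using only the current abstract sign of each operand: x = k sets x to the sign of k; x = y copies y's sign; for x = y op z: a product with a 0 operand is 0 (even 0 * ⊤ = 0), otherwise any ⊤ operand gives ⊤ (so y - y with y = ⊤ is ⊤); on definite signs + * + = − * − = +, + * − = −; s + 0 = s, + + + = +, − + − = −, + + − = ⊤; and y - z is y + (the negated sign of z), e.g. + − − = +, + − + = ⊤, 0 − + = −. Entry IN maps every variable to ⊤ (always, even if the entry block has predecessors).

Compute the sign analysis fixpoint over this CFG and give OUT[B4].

Answer: {a: +, b: +, c: ⊤, d: +, e: ⊤, f: +}

Derivation:
Fixpoint table:
  B0: | IN=(all ⊤) | OUT={b:+, f:+; rest ⊤}
  B1: | IN={b:+, f:+; rest ⊤} | OUT={b:+, f:+; rest ⊤}
  B2: | IN={b:+, f:+; rest ⊤} | OUT={b:+, f:+; rest ⊤}
  B3: | IN={b:+, f:+; rest ⊤} | OUT={a:+, b:+, d:+, f:+; rest ⊤}
  B4: | IN={a:+, b:+, d:+, f:+; rest ⊤} | OUT={a:+, b:+, d:+, f:+; rest ⊤}
  B5: | IN={a:+, b:+, d:+, f:+; rest ⊤} | OUT={a:+, d:+, f:+; rest ⊤}
  B6: | IN={f:+; rest ⊤} | OUT={f:+; rest ⊤}
  B7: | IN={f:+; rest ⊤} | OUT={d:-, f:+; rest ⊤}
  B8: | IN={d:-, f:+; rest ⊤} | OUT={d:-, f:+; rest ⊤}

Merge at B4: IN[B4] = OUT[B3] = {a: +, b: +, c: ⊤, d: +, e: ⊤, f: +}
Applying B4's transfer function to that IN value gives OUT[B4] (row B4 above).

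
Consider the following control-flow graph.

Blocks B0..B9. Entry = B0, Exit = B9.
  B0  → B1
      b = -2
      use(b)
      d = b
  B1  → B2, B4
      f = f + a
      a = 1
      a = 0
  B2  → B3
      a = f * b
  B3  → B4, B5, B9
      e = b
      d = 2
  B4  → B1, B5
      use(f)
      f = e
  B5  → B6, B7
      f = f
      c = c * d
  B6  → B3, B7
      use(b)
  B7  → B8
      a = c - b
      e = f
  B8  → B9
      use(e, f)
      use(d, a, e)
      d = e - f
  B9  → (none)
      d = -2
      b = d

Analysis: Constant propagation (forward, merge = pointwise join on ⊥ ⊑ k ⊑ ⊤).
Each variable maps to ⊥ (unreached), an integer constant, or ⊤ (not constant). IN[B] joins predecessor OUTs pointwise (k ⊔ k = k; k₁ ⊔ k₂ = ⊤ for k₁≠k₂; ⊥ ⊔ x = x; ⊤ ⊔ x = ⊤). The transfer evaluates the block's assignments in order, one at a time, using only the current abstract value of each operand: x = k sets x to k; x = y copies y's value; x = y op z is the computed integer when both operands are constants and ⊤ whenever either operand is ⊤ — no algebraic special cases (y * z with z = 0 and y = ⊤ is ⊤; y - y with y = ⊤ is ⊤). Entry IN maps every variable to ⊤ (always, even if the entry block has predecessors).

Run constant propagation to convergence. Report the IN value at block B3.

Fixpoint table:
  B0:  IN=(all ⊤)  OUT={b:-2, d:-2; rest ⊤}
  B1:  IN={b:-2; rest ⊤}  OUT={a:0, b:-2; rest ⊤}
  B2:  IN={a:0, b:-2; rest ⊤}  OUT={b:-2; rest ⊤}
  B3:  IN={b:-2; rest ⊤}  OUT={b:-2, d:2, e:-2; rest ⊤}
  B4:  IN={b:-2; rest ⊤}  OUT={b:-2; rest ⊤}
  B5:  IN={b:-2; rest ⊤}  OUT={b:-2; rest ⊤}
  B6:  IN={b:-2; rest ⊤}  OUT={b:-2; rest ⊤}
  B7:  IN={b:-2; rest ⊤}  OUT={b:-2; rest ⊤}
  B8:  IN={b:-2; rest ⊤}  OUT={b:-2; rest ⊤}
  B9:  IN={b:-2; rest ⊤}  OUT={b:-2, d:-2; rest ⊤}

Merge at B3: IN[B3] = OUT[B2] ⊔ OUT[B6] = {a: ⊤, b: -2, c: ⊤, d: ⊤, e: ⊤, f: ⊤}

Answer: {a: ⊤, b: -2, c: ⊤, d: ⊤, e: ⊤, f: ⊤}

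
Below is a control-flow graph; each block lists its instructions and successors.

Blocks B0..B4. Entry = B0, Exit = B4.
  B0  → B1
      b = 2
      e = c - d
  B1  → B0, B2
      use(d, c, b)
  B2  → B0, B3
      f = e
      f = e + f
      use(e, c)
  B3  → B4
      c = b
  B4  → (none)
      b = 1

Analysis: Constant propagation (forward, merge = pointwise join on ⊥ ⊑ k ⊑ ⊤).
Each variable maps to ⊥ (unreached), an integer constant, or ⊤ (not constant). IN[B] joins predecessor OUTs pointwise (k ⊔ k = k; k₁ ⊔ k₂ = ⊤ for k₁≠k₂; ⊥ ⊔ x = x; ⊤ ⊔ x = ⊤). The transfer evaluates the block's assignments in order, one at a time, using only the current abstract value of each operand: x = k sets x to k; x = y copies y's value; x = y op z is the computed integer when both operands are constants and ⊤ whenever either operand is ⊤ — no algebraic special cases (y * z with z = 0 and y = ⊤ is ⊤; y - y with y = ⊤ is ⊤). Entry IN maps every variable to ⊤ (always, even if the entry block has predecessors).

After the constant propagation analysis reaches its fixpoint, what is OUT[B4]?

Answer: {a: ⊤, b: 1, c: 2, d: ⊤, e: ⊤, f: ⊤}

Trace:
Converged values:
  B0:  IN=(all ⊤)  OUT={b:2; rest ⊤}
  B1:  IN={b:2; rest ⊤}  OUT={b:2; rest ⊤}
  B2:  IN={b:2; rest ⊤}  OUT={b:2; rest ⊤}
  B3:  IN={b:2; rest ⊤}  OUT={b:2, c:2; rest ⊤}
  B4:  IN={b:2, c:2; rest ⊤}  OUT={b:1, c:2; rest ⊤}

Merge at B4: IN[B4] = OUT[B3] = {a: ⊤, b: 2, c: 2, d: ⊤, e: ⊤, f: ⊤}
Applying B4's transfer function to that IN value gives OUT[B4] (row B4 above).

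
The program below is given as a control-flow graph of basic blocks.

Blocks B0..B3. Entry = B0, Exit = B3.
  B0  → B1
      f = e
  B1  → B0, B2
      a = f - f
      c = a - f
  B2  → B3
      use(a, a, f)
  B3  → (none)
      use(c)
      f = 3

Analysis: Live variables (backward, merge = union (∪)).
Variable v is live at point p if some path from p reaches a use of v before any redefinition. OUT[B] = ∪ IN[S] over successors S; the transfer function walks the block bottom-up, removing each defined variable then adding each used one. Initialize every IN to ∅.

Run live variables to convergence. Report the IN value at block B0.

Answer: {e}

Trace:
Converged values:
  B0:  IN={e}  OUT={e, f}
  B1:  IN={e, f}  OUT={a, c, e, f}
  B2:  IN={a, c, f}  OUT={c}
  B3:  IN={c}  OUT={}

Merge at B0: OUT[B0] = IN[B1] = {e, f}
Applying B0's transfer function to that OUT value gives IN[B0] (row B0 above).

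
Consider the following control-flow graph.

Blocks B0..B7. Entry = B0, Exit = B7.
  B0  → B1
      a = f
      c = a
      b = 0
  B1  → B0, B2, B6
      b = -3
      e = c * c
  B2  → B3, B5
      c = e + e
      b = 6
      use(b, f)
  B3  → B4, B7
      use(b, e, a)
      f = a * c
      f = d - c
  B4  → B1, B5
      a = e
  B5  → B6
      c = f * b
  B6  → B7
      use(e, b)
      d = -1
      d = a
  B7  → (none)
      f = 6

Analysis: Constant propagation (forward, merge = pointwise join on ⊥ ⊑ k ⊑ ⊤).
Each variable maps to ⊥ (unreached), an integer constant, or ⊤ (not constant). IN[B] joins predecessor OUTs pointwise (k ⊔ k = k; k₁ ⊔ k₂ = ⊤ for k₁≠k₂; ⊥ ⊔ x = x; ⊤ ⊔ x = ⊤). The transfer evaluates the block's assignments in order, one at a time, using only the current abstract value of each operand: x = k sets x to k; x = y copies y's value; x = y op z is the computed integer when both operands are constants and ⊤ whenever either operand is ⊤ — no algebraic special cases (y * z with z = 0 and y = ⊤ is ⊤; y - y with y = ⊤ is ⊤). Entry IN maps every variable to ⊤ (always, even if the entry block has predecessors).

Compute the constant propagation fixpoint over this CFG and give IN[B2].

Answer: {a: ⊤, b: -3, c: ⊤, d: ⊤, e: ⊤, f: ⊤}

Derivation:
Fixpoint table:
  B0:   IN=(all ⊤)   OUT={b:0; rest ⊤}
  B1:   IN=(all ⊤)   OUT={b:-3; rest ⊤}
  B2:   IN={b:-3; rest ⊤}   OUT={b:6; rest ⊤}
  B3:   IN={b:6; rest ⊤}   OUT={b:6; rest ⊤}
  B4:   IN={b:6; rest ⊤}   OUT={b:6; rest ⊤}
  B5:   IN={b:6; rest ⊤}   OUT={b:6; rest ⊤}
  B6:   IN=(all ⊤)   OUT=(all ⊤)
  B7:   IN=(all ⊤)   OUT={f:6; rest ⊤}

Merge at B2: IN[B2] = OUT[B1] = {a: ⊤, b: -3, c: ⊤, d: ⊤, e: ⊤, f: ⊤}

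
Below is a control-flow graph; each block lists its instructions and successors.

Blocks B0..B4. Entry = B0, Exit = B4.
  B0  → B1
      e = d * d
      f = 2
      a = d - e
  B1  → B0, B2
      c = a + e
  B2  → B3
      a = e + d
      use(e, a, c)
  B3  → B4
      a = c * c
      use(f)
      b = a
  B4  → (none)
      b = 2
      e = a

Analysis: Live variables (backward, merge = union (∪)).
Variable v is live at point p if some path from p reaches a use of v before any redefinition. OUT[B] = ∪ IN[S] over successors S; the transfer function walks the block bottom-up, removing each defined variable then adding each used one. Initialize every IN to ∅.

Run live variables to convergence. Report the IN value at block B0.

Answer: {d}

Derivation:
Fixpoint table:
  B0:  IN={d}  OUT={a, d, e, f}
  B1:  IN={a, d, e, f}  OUT={c, d, e, f}
  B2:  IN={c, d, e, f}  OUT={c, f}
  B3:  IN={c, f}  OUT={a}
  B4:  IN={a}  OUT={}

Merge at B0: OUT[B0] = IN[B1] = {a, d, e, f}
Applying B0's transfer function to that OUT value gives IN[B0] (row B0 above).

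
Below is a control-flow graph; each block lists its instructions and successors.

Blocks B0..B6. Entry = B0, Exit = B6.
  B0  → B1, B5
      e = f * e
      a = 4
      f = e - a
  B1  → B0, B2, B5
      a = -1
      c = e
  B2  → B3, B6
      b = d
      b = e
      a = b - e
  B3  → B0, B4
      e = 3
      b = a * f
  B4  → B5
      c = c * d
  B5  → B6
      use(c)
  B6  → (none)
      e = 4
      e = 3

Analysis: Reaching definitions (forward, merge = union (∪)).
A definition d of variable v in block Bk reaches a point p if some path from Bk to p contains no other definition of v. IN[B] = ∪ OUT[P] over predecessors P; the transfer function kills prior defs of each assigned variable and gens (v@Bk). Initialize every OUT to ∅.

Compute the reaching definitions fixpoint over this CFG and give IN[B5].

Answer: {a@B0, a@B1, a@B2, b@B3, c@B1, c@B4, e@B0, e@B3, f@B0}

Working:
Fixpoint table:
  B0: | IN={a@B1, a@B2, b@B3, c@B1, e@B0, e@B3, f@B0} | OUT={a@B0, b@B3, c@B1, e@B0, f@B0}
  B1: | IN={a@B0, b@B3, c@B1, e@B0, f@B0} | OUT={a@B1, b@B3, c@B1, e@B0, f@B0}
  B2: | IN={a@B1, b@B3, c@B1, e@B0, f@B0} | OUT={a@B2, b@B2, c@B1, e@B0, f@B0}
  B3: | IN={a@B2, b@B2, c@B1, e@B0, f@B0} | OUT={a@B2, b@B3, c@B1, e@B3, f@B0}
  B4: | IN={a@B2, b@B3, c@B1, e@B3, f@B0} | OUT={a@B2, b@B3, c@B4, e@B3, f@B0}
  B5: | IN={a@B0, a@B1, a@B2, b@B3, c@B1, c@B4, e@B0, e@B3, f@B0} | OUT={a@B0, a@B1, a@B2, b@B3, c@B1, c@B4, e@B0, e@B3, f@B0}
  B6: | IN={a@B0, a@B1, a@B2, b@B2, b@B3, c@B1, c@B4, e@B0, e@B3, f@B0} | OUT={a@B0, a@B1, a@B2, b@B2, b@B3, c@B1, c@B4, e@B6, f@B0}

Merge at B5: IN[B5] = OUT[B0] ⊔ OUT[B1] ⊔ OUT[B4] = {a@B0, a@B1, a@B2, b@B3, c@B1, c@B4, e@B0, e@B3, f@B0}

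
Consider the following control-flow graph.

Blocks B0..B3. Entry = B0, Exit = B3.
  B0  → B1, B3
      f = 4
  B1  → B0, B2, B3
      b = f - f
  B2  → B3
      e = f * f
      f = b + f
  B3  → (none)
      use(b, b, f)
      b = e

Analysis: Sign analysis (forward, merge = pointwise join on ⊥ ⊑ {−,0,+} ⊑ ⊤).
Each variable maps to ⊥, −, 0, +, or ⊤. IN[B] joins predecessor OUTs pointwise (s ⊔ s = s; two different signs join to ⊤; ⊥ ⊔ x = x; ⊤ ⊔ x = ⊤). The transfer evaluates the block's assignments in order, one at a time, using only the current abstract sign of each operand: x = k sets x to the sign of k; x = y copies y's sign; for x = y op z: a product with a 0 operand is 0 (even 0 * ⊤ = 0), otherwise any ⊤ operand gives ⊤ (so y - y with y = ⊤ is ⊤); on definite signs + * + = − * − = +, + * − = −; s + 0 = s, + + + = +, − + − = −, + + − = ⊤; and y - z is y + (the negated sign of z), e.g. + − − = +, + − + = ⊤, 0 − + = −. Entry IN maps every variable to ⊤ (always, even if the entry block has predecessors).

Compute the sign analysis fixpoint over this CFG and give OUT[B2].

Per-block solution:
  B0: | IN=(all ⊤) | OUT={f:+; rest ⊤}
  B1: | IN={f:+; rest ⊤} | OUT={f:+; rest ⊤}
  B2: | IN={f:+; rest ⊤} | OUT={e:+; rest ⊤}
  B3: | IN=(all ⊤) | OUT=(all ⊤)

Merge at B2: IN[B2] = OUT[B1] = {a: ⊤, b: ⊤, c: ⊤, d: ⊤, e: ⊤, f: +}
Applying B2's transfer function to that IN value gives OUT[B2] (row B2 above).

Answer: {a: ⊤, b: ⊤, c: ⊤, d: ⊤, e: +, f: ⊤}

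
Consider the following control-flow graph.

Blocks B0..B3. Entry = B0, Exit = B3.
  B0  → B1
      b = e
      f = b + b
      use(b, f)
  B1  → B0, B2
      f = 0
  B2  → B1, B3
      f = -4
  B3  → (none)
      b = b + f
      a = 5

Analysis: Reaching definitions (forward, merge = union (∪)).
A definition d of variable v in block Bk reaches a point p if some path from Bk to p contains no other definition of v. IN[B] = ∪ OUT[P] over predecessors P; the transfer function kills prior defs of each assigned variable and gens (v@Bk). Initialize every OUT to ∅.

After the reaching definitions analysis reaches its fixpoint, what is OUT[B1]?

Answer: {b@B0, f@B1}

Working:
Converged values:
  B0:   IN={b@B0, f@B1}   OUT={b@B0, f@B0}
  B1:   IN={b@B0, f@B0, f@B2}   OUT={b@B0, f@B1}
  B2:   IN={b@B0, f@B1}   OUT={b@B0, f@B2}
  B3:   IN={b@B0, f@B2}   OUT={a@B3, b@B3, f@B2}

Merge at B1: IN[B1] = OUT[B0] ⊔ OUT[B2] = {b@B0, f@B0, f@B2}
Applying B1's transfer function to that IN value gives OUT[B1] (row B1 above).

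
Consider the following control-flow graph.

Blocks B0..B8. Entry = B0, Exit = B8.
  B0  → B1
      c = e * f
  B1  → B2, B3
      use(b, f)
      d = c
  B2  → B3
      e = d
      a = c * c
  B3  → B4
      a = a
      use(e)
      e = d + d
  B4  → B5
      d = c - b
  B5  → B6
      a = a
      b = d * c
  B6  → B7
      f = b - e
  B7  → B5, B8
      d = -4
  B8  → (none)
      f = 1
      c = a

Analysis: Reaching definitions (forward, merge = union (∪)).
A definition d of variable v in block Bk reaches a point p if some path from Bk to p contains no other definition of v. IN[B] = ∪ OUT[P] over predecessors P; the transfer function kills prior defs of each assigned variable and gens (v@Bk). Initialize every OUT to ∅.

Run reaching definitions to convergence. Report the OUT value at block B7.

Answer: {a@B5, b@B5, c@B0, d@B7, e@B3, f@B6}

Trace:
Per-block solution:
  B0: | IN={} | OUT={c@B0}
  B1: | IN={c@B0} | OUT={c@B0, d@B1}
  B2: | IN={c@B0, d@B1} | OUT={a@B2, c@B0, d@B1, e@B2}
  B3: | IN={a@B2, c@B0, d@B1, e@B2} | OUT={a@B3, c@B0, d@B1, e@B3}
  B4: | IN={a@B3, c@B0, d@B1, e@B3} | OUT={a@B3, c@B0, d@B4, e@B3}
  B5: | IN={a@B3, a@B5, b@B5, c@B0, d@B4, d@B7, e@B3, f@B6} | OUT={a@B5, b@B5, c@B0, d@B4, d@B7, e@B3, f@B6}
  B6: | IN={a@B5, b@B5, c@B0, d@B4, d@B7, e@B3, f@B6} | OUT={a@B5, b@B5, c@B0, d@B4, d@B7, e@B3, f@B6}
  B7: | IN={a@B5, b@B5, c@B0, d@B4, d@B7, e@B3, f@B6} | OUT={a@B5, b@B5, c@B0, d@B7, e@B3, f@B6}
  B8: | IN={a@B5, b@B5, c@B0, d@B7, e@B3, f@B6} | OUT={a@B5, b@B5, c@B8, d@B7, e@B3, f@B8}

Merge at B7: IN[B7] = OUT[B6] = {a@B5, b@B5, c@B0, d@B4, d@B7, e@B3, f@B6}
Applying B7's transfer function to that IN value gives OUT[B7] (row B7 above).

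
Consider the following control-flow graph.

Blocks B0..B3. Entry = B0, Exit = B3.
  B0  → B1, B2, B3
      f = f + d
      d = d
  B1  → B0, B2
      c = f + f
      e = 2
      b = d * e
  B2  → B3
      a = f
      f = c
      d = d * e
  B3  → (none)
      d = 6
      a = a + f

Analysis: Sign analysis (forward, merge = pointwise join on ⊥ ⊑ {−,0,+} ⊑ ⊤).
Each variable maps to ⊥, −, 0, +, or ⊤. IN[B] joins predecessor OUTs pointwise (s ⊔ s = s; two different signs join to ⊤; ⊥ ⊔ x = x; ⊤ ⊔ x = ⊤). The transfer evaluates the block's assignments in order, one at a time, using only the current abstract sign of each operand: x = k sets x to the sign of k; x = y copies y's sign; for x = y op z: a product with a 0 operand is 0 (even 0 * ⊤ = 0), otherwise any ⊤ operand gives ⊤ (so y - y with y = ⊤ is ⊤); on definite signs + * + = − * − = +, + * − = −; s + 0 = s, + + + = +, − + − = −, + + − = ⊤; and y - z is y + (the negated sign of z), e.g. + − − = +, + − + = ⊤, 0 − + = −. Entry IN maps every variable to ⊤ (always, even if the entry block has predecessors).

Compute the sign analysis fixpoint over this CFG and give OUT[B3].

Answer: {a: ⊤, b: ⊤, c: ⊤, d: +, e: ⊤, f: ⊤}

Derivation:
Converged values:
  B0: | IN=(all ⊤) | OUT=(all ⊤)
  B1: | IN=(all ⊤) | OUT={e:+; rest ⊤}
  B2: | IN=(all ⊤) | OUT=(all ⊤)
  B3: | IN=(all ⊤) | OUT={d:+; rest ⊤}

Merge at B3: IN[B3] = OUT[B0] ⊔ OUT[B2] = {a: ⊤, b: ⊤, c: ⊤, d: ⊤, e: ⊤, f: ⊤}
Applying B3's transfer function to that IN value gives OUT[B3] (row B3 above).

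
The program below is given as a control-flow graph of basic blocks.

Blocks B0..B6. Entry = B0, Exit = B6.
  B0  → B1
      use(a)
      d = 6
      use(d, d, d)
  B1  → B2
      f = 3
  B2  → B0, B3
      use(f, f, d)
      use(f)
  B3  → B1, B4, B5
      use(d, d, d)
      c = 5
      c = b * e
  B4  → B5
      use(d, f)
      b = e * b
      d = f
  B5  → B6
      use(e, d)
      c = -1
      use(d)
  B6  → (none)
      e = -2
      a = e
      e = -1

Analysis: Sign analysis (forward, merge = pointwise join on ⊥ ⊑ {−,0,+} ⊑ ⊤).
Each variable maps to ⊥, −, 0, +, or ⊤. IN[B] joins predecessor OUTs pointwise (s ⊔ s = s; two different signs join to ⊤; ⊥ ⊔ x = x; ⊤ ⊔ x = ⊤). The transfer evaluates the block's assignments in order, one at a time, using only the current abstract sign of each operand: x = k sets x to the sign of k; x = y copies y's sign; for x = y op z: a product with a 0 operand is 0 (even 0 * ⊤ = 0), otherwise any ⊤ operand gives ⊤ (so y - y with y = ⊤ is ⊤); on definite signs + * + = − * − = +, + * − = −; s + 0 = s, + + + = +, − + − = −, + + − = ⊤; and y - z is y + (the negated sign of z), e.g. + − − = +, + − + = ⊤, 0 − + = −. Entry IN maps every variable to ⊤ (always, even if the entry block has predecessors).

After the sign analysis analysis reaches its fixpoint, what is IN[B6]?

Answer: {a: ⊤, b: ⊤, c: -, d: +, e: ⊤, f: +}

Working:
Fixpoint table:
  B0: | IN=(all ⊤) | OUT={d:+; rest ⊤}
  B1: | IN={d:+; rest ⊤} | OUT={d:+, f:+; rest ⊤}
  B2: | IN={d:+, f:+; rest ⊤} | OUT={d:+, f:+; rest ⊤}
  B3: | IN={d:+, f:+; rest ⊤} | OUT={d:+, f:+; rest ⊤}
  B4: | IN={d:+, f:+; rest ⊤} | OUT={d:+, f:+; rest ⊤}
  B5: | IN={d:+, f:+; rest ⊤} | OUT={c:-, d:+, f:+; rest ⊤}
  B6: | IN={c:-, d:+, f:+; rest ⊤} | OUT={a:-, c:-, d:+, e:-, f:+; rest ⊤}

Merge at B6: IN[B6] = OUT[B5] = {a: ⊤, b: ⊤, c: -, d: +, e: ⊤, f: +}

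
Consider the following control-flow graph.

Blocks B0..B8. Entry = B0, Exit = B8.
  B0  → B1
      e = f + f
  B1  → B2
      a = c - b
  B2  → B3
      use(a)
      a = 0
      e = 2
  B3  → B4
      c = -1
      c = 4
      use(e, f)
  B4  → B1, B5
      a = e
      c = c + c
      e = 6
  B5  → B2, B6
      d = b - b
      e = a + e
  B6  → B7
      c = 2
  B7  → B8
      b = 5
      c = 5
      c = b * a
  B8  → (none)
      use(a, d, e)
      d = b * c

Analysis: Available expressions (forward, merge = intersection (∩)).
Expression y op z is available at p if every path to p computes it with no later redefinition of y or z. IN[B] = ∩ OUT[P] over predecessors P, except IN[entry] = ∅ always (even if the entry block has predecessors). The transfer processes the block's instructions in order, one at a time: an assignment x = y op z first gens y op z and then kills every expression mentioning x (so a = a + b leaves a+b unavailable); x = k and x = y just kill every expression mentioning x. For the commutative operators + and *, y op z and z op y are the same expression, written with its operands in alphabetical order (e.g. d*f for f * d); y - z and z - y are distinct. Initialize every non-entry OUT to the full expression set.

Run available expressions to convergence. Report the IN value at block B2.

Per-block solution:
  B0: | IN={} | OUT={f+f}
  B1: | IN={f+f} | OUT={c-b, f+f}
  B2: | IN={f+f} | OUT={f+f}
  B3: | IN={f+f} | OUT={f+f}
  B4: | IN={f+f} | OUT={f+f}
  B5: | IN={f+f} | OUT={b-b, f+f}
  B6: | IN={b-b, f+f} | OUT={b-b, f+f}
  B7: | IN={b-b, f+f} | OUT={a*b, f+f}
  B8: | IN={a*b, f+f} | OUT={a*b, b*c, f+f}

Merge at B2: IN[B2] = OUT[B1] ∩ OUT[B5] = {f+f}

Answer: {f+f}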